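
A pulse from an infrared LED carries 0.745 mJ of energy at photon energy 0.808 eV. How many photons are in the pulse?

5.75 × 10^15 photons

Per-photon energy: E = 1.295 × 10^-19 J (from energy = 0.808 eV).
N = E_total / E_photon = 7.45 × 10^-4 J / 1.295 × 10^-19 J = 5.75 × 10^15.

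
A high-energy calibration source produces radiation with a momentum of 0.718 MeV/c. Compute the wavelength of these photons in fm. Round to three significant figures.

Take h = 6.62607015 × 10^-34 J·s, c = 2.99792458 × 10^8 m/s, 1 eV = 1.602176634 × 10^-19 J.
First convert: p = 0.718 MeV/c = 3.8372 × 10^-22 kg·m/s.
For a photon λ = h/p, so λ = 1.727 × 10^-12 m.
Converting to fm: λ = 1727 fm ≈ 1730 fm.

1730 fm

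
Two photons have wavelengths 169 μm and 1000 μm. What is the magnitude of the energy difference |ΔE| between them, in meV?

6.10 meV

Using E = hc/λ: E₁ = 1.175 × 10^-21 J, E₂ = 1.986 × 10^-22 J.
|ΔE| = |1.175 × 10^-21 − 1.986 × 10^-22| = 9.77 × 10^-22 J = 6.10 meV.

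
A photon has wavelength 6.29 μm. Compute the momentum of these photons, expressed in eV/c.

Convert to SI: λ = 6.29 μm = 6.29e-6 m.
The photon relation is p = h/λ, giving p = 1.053e-28 kg·m/s.
Converting to eV/c: p = 0.1971 eV/c ≈ 0.197 eV/c.

0.197 eV/c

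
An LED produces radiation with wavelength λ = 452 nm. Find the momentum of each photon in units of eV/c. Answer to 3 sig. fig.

2.74 eV/c

First convert: λ = 452 nm = 4.52 × 10^-7 m.
For a photon p = h/λ, so p = 1.466 × 10^-27 kg·m/s.
Converting to eV/c: p = 2.743 eV/c ≈ 2.74 eV/c.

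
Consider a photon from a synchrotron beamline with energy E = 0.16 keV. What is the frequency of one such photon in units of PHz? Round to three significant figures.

38.7 PHz

Use h = 6.62607015 × 10^-34 J·s, 1 eV = 1.602176634 × 10^-19 J.
In SI units: E = 0.16 keV = 2.5635 × 10^-17 J.
The photon relation is f = E/h, giving f = 3.869 × 10^16 Hz.
Converting to PHz: f = 38.69 PHz ≈ 38.7 PHz.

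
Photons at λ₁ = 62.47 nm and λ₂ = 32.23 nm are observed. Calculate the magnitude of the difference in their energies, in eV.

18.6 eV

Using E = hc/λ: E₁ = 3.1798e-18 J, E₂ = 6.1633e-18 J.
|ΔE| = |3.1798e-18 − 6.1633e-18| = 2.98e-18 J = 18.6 eV.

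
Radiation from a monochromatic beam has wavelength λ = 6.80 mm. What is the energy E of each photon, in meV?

0.182 meV

Use h = 6.62607015e-34 J·s, c = 2.99792458e8 m/s, 1 eV = 1.602176634e-19 J.
Convert to SI: λ = 6.80 mm = 0.00680 m.
Since E = hc/λ for a photon, E = 2.921e-23 J.
Converting to meV: E = 0.1823 meV ≈ 0.182 meV.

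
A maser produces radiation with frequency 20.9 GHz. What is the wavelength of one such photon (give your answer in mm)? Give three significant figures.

In SI units: f = 20.9 GHz = 2.09 × 10^10 Hz.
Since λ = c/f for a photon, λ = 0.01434 m.
Converting to mm: λ = 14.34 mm ≈ 14.3 mm.

14.3 mm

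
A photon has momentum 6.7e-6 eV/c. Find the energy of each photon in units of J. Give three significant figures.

1.07e-24 J

(c = 2.99792458e8 m/s, 1 eV = 1.602176634e-19 J.)
In SI units: p = 6.7e-6 eV/c = 3.5807e-33 kg·m/s.
The photon relation is E = pc, giving E = 1.073e-24 J.
So E ≈ 1.07e-24 J.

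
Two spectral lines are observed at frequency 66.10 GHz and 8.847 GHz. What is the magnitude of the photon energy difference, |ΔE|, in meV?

Using E = hf: E₁ = 4.3798e-23 J, E₂ = 5.8621e-24 J.
|ΔE| = |4.3798e-23 − 5.8621e-24| = 3.79e-23 J = 0.237 meV.

0.237 meV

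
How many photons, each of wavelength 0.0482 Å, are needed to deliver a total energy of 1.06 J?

2.57·10^13 photons

Per-photon energy: E = 4.121·10^-14 J (from wavelength = 0.0482 Å).
N = E_total / E_photon = 1.06 J / 4.121·10^-14 J = 2.57·10^13.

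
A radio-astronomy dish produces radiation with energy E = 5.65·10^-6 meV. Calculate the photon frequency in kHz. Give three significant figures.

Use h = 6.62607015·10^-34 J·s, 1 eV = 1.602176634·10^-19 J.
In SI units: E = 5.65·10^-6 meV = 9.0523·10^-28 J.
The photon relation is f = E/h, giving f = 1.366·10^6 Hz.
Converting to kHz: f = 1366 kHz ≈ 1370 kHz.

1370 kHz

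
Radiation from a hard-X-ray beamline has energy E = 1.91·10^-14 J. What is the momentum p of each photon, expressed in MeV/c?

Use c = 2.99792458·10^8 m/s, 1 eV = 1.602176634·10^-19 J.
For a photon p = E/c, so p = 6.371·10^-23 kg·m/s.
Converting to MeV/c: p = 0.1192 MeV/c ≈ 0.119 MeV/c.

0.119 MeV/c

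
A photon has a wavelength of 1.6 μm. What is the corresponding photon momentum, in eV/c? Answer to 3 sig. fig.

Use h = 6.62607015 × 10^-34 J·s, c = 2.99792458 × 10^8 m/s, 1 eV = 1.602176634 × 10^-19 J.
Convert to SI: λ = 1.6 μm = 1.6 × 10^-6 m.
The photon relation is p = h/λ, giving p = 4.141 × 10^-28 kg·m/s.
Converting to eV/c: p = 0.7749 eV/c ≈ 0.775 eV/c.

0.775 eV/c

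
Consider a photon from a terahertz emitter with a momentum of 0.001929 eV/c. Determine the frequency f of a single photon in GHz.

(h = 6.62607015·10^-34 J·s, c = 2.99792458·10^8 m/s, 1 eV = 1.602176634·10^-19 J.)
First convert: p = 0.001929 eV/c = 1.0309·10^-30 kg·m/s.
The photon relation is f = pc/h, giving f = 4.664·10^11 Hz.
Converting to GHz: f = 466.4 GHz ≈ 466 GHz.

466 GHz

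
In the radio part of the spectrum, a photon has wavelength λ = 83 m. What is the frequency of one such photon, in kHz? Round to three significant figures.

Take c = 2.99792458e8 m/s.
For a photon f = c/λ, so f = 3.612e6 Hz.
Converting to kHz: f = 3612 kHz ≈ 3610 kHz.

3610 kHz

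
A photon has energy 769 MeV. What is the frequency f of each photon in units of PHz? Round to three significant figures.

Use h = 6.62607015e-34 J·s, 1 eV = 1.602176634e-19 J.
First convert: E = 769 MeV = 1.2321e-10 J.
Apply f = E/h: f = 1.859e23 Hz.
Converting to PHz: f = 1.859e8 PHz ≈ 1.86e8 PHz.

1.86e8 PHz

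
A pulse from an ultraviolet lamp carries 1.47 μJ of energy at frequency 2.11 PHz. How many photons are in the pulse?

1.05 × 10^12 photons

Per-photon energy: E = 1.398 × 10^-18 J (from frequency = 2.11 PHz).
N = E_total / E_photon = 1.47 × 10^-6 J / 1.398 × 10^-18 J = 1.05 × 10^12.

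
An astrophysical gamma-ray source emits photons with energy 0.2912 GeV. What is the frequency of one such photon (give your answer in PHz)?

Use h = 6.62607015e-34 J·s, 1 eV = 1.602176634e-19 J.
Convert to SI: E = 0.2912 GeV = 4.6655e-11 J.
Apply f = E/h: f = 7.041e22 Hz.
Converting to PHz: f = 7.041e7 PHz ≈ 7.04e7 PHz.

7.04e7 PHz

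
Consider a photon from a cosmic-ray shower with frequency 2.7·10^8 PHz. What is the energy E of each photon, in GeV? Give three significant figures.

1.12 GeV

Use h = 6.62607015·10^-34 J·s, 1 eV = 1.602176634·10^-19 J.
Convert to SI: f = 2.7·10^8 PHz = 2.7·10^23 Hz.
For a photon E = hf, so E = 1.789·10^-10 J.
Converting to GeV: E = 1.117 GeV ≈ 1.12 GeV.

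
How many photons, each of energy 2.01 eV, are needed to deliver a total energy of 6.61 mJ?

Per-photon energy: E = 3.220e-19 J (from energy = 2.01 eV).
N = E_total / E_photon = 0.00661 J / 3.220e-19 J = 2.05e16.

2.05e16 photons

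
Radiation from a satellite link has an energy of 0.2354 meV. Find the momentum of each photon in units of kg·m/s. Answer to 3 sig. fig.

In SI units: E = 0.2354 meV = 3.7715e-23 J.
For a photon p = E/c, so p = 1.258e-31 kg·m/s.
So p ≈ 1.26e-31 kg·m/s.

1.26e-31 kg·m/s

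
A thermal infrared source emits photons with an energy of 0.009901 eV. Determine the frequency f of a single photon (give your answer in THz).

Take h = 6.62607015 × 10^-34 J·s, 1 eV = 1.602176634 × 10^-19 J.
In SI units: E = 0.009901 eV = 1.5863 × 10^-21 J.
Since f = E/h for a photon, f = 2.394 × 10^12 Hz.
Converting to THz: f = 2.394 THz ≈ 2.39 THz.

2.39 THz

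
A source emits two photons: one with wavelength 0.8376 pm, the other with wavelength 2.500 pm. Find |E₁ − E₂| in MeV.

0.984 MeV

Using E = hc/λ: E₁ = 2.3716e-13 J, E₂ = 7.9458e-14 J.
|ΔE| = |2.3716e-13 − 7.9458e-14| = 1.58e-13 J = 0.984 MeV.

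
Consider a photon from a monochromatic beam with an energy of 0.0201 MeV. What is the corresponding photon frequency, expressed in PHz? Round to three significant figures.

4860 PHz

Convert to SI: E = 0.0201 MeV = 3.2204·10^-15 J.
Apply f = E/h: f = 4.860·10^18 Hz.
Converting to PHz: f = 4860 PHz ≈ 4860 PHz.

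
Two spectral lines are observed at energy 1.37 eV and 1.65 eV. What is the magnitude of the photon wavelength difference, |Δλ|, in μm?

Using λ = hc/E: λ₁ = 9.050 × 10^-7 m, λ₂ = 7.514 × 10^-7 m.
|Δλ| = |9.050 × 10^-7 − 7.514 × 10^-7| = 1.54 × 10^-7 m = 0.154 μm.

0.154 μm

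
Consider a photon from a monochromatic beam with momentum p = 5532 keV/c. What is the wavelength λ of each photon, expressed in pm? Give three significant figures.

0.224 pm

First convert: p = 5532 keV/c = 2.9565 × 10^-21 kg·m/s.
The photon relation is λ = h/p, giving λ = 2.241 × 10^-13 m.
Converting to pm: λ = 0.2241 pm ≈ 0.224 pm.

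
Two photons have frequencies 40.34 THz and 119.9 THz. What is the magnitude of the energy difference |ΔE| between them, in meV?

Using E = hf: E₁ = 2.6730 × 10^-20 J, E₂ = 7.9447 × 10^-20 J.
|ΔE| = |2.6730 × 10^-20 − 7.9447 × 10^-20| = 5.27 × 10^-20 J = 329 meV.

329 meV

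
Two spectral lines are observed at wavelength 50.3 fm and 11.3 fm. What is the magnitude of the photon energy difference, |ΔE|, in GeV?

Using E = hc/λ: E₁ = 3.949 × 10^-12 J, E₂ = 1.758 × 10^-11 J.
|ΔE| = |3.949 × 10^-12 − 1.758 × 10^-11| = 1.36 × 10^-11 J = 0.0851 GeV.

0.0851 GeV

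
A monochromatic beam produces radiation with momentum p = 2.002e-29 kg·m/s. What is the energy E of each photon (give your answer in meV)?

37.5 meV

Take c = 2.99792458e8 m/s, 1 eV = 1.602176634e-19 J.
For a photon E = pc, so E = 6.002e-21 J.
Converting to meV: E = 37.46 meV ≈ 37.5 meV.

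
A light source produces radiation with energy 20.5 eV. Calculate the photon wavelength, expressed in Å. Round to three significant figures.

In SI units: E = 20.5 eV = 3.2845·10^-18 J.
Since λ = hc/E for a photon, λ = 6.048·10^-8 m.
Converting to Å: λ = 604.8 Å ≈ 605 Å.

605 Å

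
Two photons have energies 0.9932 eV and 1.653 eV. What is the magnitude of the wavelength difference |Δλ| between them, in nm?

Using λ = hc/E: λ₁ = 1.2483 × 10^-6 m, λ₂ = 7.5006 × 10^-7 m.
|Δλ| = |1.2483 × 10^-6 − 7.5006 × 10^-7| = 4.98 × 10^-7 m = 498 nm.

498 nm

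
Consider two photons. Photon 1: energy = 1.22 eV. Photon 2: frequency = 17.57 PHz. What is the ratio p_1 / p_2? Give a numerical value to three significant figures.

p_1 = 6.520 × 10^-28 kg·m/s (from energy = 1.22 eV, via p = E/c).
p_2 = 3.883 × 10^-26 kg·m/s (from frequency = 17.57 PHz, via p = hf/c).
Ratio = 6.520 × 10^-28 / 3.883 × 10^-26 = 0.0168.

0.0168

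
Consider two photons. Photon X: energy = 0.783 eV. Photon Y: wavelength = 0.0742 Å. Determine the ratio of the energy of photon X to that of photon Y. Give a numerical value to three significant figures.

E_X = 1.255 × 10^-19 J (from energy = 0.783 eV, via E given directly).
E_Y = 2.677 × 10^-14 J (from wavelength = 0.0742 Å, via E = hc/λ).
Ratio = 1.255 × 10^-19 / 2.677 × 10^-14 = 4.69 × 10^-6.

4.69 × 10^-6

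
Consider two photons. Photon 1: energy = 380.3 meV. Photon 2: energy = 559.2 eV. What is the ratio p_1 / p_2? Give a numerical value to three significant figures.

p_1 = 2.032e-28 kg·m/s (from energy = 380.3 meV, via p = E/c).
p_2 = 2.989e-25 kg·m/s (from energy = 559.2 eV, via p = E/c).
Ratio = 2.032e-28 / 2.989e-25 = 6.80e-4.

6.80e-4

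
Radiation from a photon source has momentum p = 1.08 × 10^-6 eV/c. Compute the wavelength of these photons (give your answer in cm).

115 cm

Use h = 6.62607015 × 10^-34 J·s, c = 2.99792458 × 10^8 m/s, 1 eV = 1.602176634 × 10^-19 J.
First convert: p = 1.08 × 10^-6 eV/c = 5.7718 × 10^-34 kg·m/s.
For a photon λ = h/p, so λ = 1.148 m.
Converting to cm: λ = 114.8 cm ≈ 115 cm.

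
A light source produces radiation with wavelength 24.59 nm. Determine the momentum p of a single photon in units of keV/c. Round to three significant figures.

0.0504 keV/c

(h = 6.62607015·10^-34 J·s, c = 2.99792458·10^8 m/s, 1 eV = 1.602176634·10^-19 J.)
In SI units: λ = 24.59 nm = 2.459·10^-8 m.
Since p = h/λ for a photon, p = 2.695·10^-26 kg·m/s.
Converting to keV/c: p = 0.05042 keV/c ≈ 0.0504 keV/c.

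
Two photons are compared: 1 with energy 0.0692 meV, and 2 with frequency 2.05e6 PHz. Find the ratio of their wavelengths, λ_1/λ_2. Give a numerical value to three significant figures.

λ_1 = 0.01792 m (from energy = 0.0692 meV, via λ = hc/E).
λ_2 = 1.462e-13 m (from frequency = 2.05e6 PHz, via λ = c/f).
Ratio = 0.01792 / 1.462e-13 = 1.23e11.

1.23e11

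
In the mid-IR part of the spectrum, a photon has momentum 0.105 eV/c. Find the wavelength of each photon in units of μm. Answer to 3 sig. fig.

In SI units: p = 0.105 eV/c = 5.6115e-29 kg·m/s.
For a photon λ = h/p, so λ = 1.181e-5 m.
Converting to μm: λ = 11.81 μm ≈ 11.8 μm.

11.8 μm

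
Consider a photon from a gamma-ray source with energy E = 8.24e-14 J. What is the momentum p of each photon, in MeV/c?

0.514 MeV/c

(c = 2.99792458e8 m/s, 1 eV = 1.602176634e-19 J.)
Since p = E/c for a photon, p = 2.749e-22 kg·m/s.
Converting to MeV/c: p = 0.5143 MeV/c ≈ 0.514 MeV/c.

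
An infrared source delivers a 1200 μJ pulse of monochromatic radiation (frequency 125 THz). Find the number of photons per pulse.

1.45e16 photons

Per-photon energy: E = 8.283e-20 J (from frequency = 125 THz).
N = E_total / E_photon = 0.00120 J / 8.283e-20 J = 1.45e16.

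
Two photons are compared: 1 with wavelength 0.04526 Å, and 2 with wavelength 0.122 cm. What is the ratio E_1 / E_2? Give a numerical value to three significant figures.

2.70e8

E_1 = 4.389e-14 J (from wavelength = 0.04526 Å, via E = hc/λ).
E_2 = 1.628e-22 J (from wavelength = 0.122 cm, via E = hc/λ).
Ratio = 4.389e-14 / 1.628e-22 = 2.70e8.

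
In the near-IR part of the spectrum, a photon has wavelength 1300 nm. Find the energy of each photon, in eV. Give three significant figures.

In SI units: λ = 1300 nm = 1.3 × 10^-6 m.
Since E = hc/λ for a photon, E = 1.528 × 10^-19 J.
Converting to eV: E = 0.9537 eV ≈ 0.954 eV.

0.954 eV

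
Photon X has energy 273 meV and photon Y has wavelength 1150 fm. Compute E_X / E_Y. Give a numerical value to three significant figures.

2.53e-7

E_X = 4.374e-20 J (from energy = 273 meV, via E given directly).
E_Y = 1.727e-13 J (from wavelength = 1150 fm, via E = hc/λ).
Ratio = 4.374e-20 / 1.727e-13 = 2.53e-7.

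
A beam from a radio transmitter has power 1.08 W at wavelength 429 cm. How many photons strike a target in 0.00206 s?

4.80 × 10^22 photons

Total energy: E_total = P·t = 1.08 × 0.00206 = 0.002225 J.
Per-photon energy: E = 4.630 × 10^-26 J.
N = E_total / E_photon = 4.80 × 10^22.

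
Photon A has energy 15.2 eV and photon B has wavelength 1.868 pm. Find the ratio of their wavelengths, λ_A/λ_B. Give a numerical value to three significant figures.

λ_A = 8.157 × 10^-8 m (from energy = 15.2 eV, via λ = hc/E).
λ_B = 1.868 × 10^-12 m (from wavelength = 1.868 pm, via λ given directly).
Ratio = 8.157 × 10^-8 / 1.868 × 10^-12 = 4.37 × 10^4.

4.37 × 10^4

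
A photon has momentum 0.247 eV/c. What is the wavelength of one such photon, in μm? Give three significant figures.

5.02 μm

Take h = 6.62607015e-34 J·s, c = 2.99792458e8 m/s, 1 eV = 1.602176634e-19 J.
Convert to SI: p = 0.247 eV/c = 1.3200e-28 kg·m/s.
Apply λ = h/p: λ = 5.020e-6 m.
Converting to μm: λ = 5.020 μm ≈ 5.02 μm.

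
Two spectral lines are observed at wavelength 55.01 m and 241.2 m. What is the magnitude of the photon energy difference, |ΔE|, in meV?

1.74 × 10^-5 meV

Using E = hc/λ: E₁ = 3.6111 × 10^-27 J, E₂ = 8.2357 × 10^-28 J.
|ΔE| = |3.6111 × 10^-27 − 8.2357 × 10^-28| = 2.79 × 10^-27 J = 1.74 × 10^-5 meV.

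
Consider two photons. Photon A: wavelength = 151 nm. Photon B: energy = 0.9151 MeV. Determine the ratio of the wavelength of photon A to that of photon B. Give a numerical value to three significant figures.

λ_A = 1.510 × 10^-7 m (from wavelength = 151 nm, via λ given directly).
λ_B = 1.355 × 10^-12 m (from energy = 0.9151 MeV, via λ = hc/E).
Ratio = 1.510 × 10^-7 / 1.355 × 10^-12 = 1.11 × 10^5.

1.11 × 10^5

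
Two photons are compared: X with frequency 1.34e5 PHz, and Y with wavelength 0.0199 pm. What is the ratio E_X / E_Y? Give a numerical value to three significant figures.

8.89e-3

E_X = 8.879e-14 J (from frequency = 1.34e5 PHz, via E = hf).
E_Y = 9.982e-12 J (from wavelength = 0.0199 pm, via E = hc/λ).
Ratio = 8.879e-14 / 9.982e-12 = 8.89e-3.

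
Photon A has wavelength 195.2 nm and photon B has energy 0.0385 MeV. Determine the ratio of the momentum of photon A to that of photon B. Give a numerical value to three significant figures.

p_A = 3.395e-27 kg·m/s (from wavelength = 195.2 nm, via p = h/λ).
p_B = 2.058e-23 kg·m/s (from energy = 0.0385 MeV, via p = E/c).
Ratio = 3.395e-27 / 2.058e-23 = 1.65e-4.

1.65e-4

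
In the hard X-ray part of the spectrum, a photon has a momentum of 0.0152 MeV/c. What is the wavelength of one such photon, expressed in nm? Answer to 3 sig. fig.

0.0816 nm

(h = 6.62607015e-34 J·s, c = 2.99792458e8 m/s, 1 eV = 1.602176634e-19 J.)
Convert to SI: p = 0.0152 MeV/c = 8.1233e-24 kg·m/s.
Since λ = h/p for a photon, λ = 8.157e-11 m.
Converting to nm: λ = 0.08157 nm ≈ 0.0816 nm.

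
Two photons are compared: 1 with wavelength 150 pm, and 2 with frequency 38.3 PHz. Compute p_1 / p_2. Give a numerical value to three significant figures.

p_1 = 4.417 × 10^-24 kg·m/s (from wavelength = 150 pm, via p = h/λ).
p_2 = 8.465 × 10^-26 kg·m/s (from frequency = 38.3 PHz, via p = hf/c).
Ratio = 4.417 × 10^-24 / 8.465 × 10^-26 = 52.2.

52.2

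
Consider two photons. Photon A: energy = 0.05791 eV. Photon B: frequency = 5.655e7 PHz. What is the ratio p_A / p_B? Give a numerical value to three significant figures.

p_A = 3.095e-29 kg·m/s (from energy = 0.05791 eV, via p = E/c).
p_B = 1.250e-19 kg·m/s (from frequency = 5.655e7 PHz, via p = hf/c).
Ratio = 3.095e-29 / 1.250e-19 = 2.48e-10.

2.48e-10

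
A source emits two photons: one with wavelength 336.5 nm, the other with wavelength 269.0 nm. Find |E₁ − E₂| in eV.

0.925 eV

Using E = hc/λ: E₁ = 5.9033 × 10^-19 J, E₂ = 7.3846 × 10^-19 J.
|ΔE| = |5.9033 × 10^-19 − 7.3846 × 10^-19| = 1.48 × 10^-19 J = 0.925 eV.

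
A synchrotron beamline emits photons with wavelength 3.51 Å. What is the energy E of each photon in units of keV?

3.53 keV

Use h = 6.62607015e-34 J·s, c = 2.99792458e8 m/s, 1 eV = 1.602176634e-19 J.
In SI units: λ = 3.51 Å = 3.51e-10 m.
The photon relation is E = hc/λ, giving E = 5.659e-16 J.
Converting to keV: E = 3.532 keV ≈ 3.53 keV.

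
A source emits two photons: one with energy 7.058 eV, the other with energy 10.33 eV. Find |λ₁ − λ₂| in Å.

Using λ = hc/E: λ₁ = 1.7566·10^-7 m, λ₂ = 1.2002·10^-7 m.
|Δλ| = |1.7566·10^-7 − 1.2002·10^-7| = 5.56·10^-8 m = 556 Å.

556 Å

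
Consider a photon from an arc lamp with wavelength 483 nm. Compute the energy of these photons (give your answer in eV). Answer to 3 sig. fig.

2.57 eV

First convert: λ = 483 nm = 4.83·10^-7 m.
Apply E = hc/λ: E = 4.113·10^-19 J.
Converting to eV: E = 2.567 eV ≈ 2.57 eV.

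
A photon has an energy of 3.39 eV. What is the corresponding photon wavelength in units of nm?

Use h = 6.62607015e-34 J·s, c = 2.99792458e8 m/s, 1 eV = 1.602176634e-19 J.
In SI units: E = 3.39 eV = 5.4314e-19 J.
Since λ = hc/E for a photon, λ = 3.657e-7 m.
Converting to nm: λ = 365.7 nm ≈ 366 nm.

366 nm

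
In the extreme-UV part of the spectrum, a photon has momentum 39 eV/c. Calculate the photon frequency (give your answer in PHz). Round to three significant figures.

9.43 PHz

(h = 6.62607015e-34 J·s, c = 2.99792458e8 m/s, 1 eV = 1.602176634e-19 J.)
Convert to SI: p = 39 eV/c = 2.0843e-26 kg·m/s.
For a photon f = pc/h, so f = 9.430e15 Hz.
Converting to PHz: f = 9.430 PHz ≈ 9.43 PHz.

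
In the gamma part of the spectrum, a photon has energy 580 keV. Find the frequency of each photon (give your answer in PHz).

1.40·10^5 PHz

First convert: E = 580 keV = 9.2926·10^-14 J.
Apply f = E/h: f = 1.402·10^20 Hz.
Converting to PHz: f = 140200 PHz ≈ 1.40·10^5 PHz.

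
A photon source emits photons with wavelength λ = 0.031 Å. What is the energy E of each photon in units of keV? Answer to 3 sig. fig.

400 keV

In SI units: λ = 0.031 Å = 3.1e-12 m.
For a photon E = hc/λ, so E = 6.408e-14 J.
Converting to keV: E = 399.9 keV ≈ 400 keV.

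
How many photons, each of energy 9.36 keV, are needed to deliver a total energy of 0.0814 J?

Per-photon energy: E = 1.500e-15 J (from energy = 9.36 keV).
N = E_total / E_photon = 0.0814 J / 1.500e-15 J = 5.43e13.

5.43e13 photons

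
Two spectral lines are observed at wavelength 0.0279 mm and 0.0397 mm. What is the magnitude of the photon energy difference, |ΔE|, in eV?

Using E = hc/λ: E₁ = 7.120e-21 J, E₂ = 5.004e-21 J.
|ΔE| = |7.120e-21 − 5.004e-21| = 2.12e-21 J = 0.0132 eV.

0.0132 eV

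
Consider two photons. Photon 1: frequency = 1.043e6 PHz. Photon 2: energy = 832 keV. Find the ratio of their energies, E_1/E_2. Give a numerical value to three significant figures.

5.18

E_1 = 6.911e-13 J (from frequency = 1.043e6 PHz, via E = hf).
E_2 = 1.333e-13 J (from energy = 832 keV, via E given directly).
Ratio = 6.911e-13 / 1.333e-13 = 5.18.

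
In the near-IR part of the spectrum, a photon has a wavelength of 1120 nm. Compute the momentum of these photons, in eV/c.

1.11 eV/c

First convert: λ = 1120 nm = 1.120 × 10^-6 m.
Apply p = h/λ: p = 5.916 × 10^-28 kg·m/s.
Converting to eV/c: p = 1.107 eV/c ≈ 1.11 eV/c.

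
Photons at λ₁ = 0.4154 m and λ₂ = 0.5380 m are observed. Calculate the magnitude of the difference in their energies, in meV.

6.80 × 10^-4 meV

Using E = hc/λ: E₁ = 4.7820 × 10^-25 J, E₂ = 3.6923 × 10^-25 J.
|ΔE| = |4.7820 × 10^-25 − 3.6923 × 10^-25| = 1.09 × 10^-25 J = 6.80 × 10^-4 meV.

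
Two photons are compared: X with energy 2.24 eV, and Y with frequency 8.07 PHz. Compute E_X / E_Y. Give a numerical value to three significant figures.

E_X = 3.589 × 10^-19 J (from energy = 2.24 eV, via E given directly).
E_Y = 5.347 × 10^-18 J (from frequency = 8.07 PHz, via E = hf).
Ratio = 3.589 × 10^-19 / 5.347 × 10^-18 = 0.0671.

0.0671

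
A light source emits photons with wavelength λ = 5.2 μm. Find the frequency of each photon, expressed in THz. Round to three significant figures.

Convert to SI: λ = 5.2 μm = 5.2 × 10^-6 m.
The photon relation is f = c/λ, giving f = 5.765 × 10^13 Hz.
Converting to THz: f = 57.65 THz ≈ 57.7 THz.

57.7 THz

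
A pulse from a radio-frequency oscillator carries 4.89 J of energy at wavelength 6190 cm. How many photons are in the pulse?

Per-photon energy: E = 3.209e-27 J (from wavelength = 6190 cm).
N = E_total / E_photon = 4.89 J / 3.209e-27 J = 1.52e27.

1.52e27 photons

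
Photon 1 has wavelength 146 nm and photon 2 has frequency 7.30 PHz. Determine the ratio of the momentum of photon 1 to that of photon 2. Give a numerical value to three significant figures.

p_1 = 4.538e-27 kg·m/s (from wavelength = 146 nm, via p = h/λ).
p_2 = 1.613e-26 kg·m/s (from frequency = 7.30 PHz, via p = hf/c).
Ratio = 4.538e-27 / 1.613e-26 = 0.281.

0.281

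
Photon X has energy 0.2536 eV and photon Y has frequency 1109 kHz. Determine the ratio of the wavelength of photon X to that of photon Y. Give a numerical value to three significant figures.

1.81e-8

λ_X = 4.889e-6 m (from energy = 0.2536 eV, via λ = hc/E).
λ_Y = 270.3 m (from frequency = 1109 kHz, via λ = c/f).
Ratio = 4.889e-6 / 270.3 = 1.81e-8.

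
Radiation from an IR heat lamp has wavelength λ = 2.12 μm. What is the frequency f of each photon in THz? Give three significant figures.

Use c = 2.99792458 × 10^8 m/s.
Convert to SI: λ = 2.12 μm = 2.12 × 10^-6 m.
The photon relation is f = c/λ, giving f = 1.414 × 10^14 Hz.
Converting to THz: f = 141.4 THz ≈ 141 THz.

141 THz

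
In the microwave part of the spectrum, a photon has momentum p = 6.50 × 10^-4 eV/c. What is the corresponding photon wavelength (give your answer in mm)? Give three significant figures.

1.91 mm

Convert to SI: p = 6.50 × 10^-4 eV/c = 3.4738 × 10^-31 kg·m/s.
Since λ = h/p for a photon, λ = 0.001907 m.
Converting to mm: λ = 1.907 mm ≈ 1.91 mm.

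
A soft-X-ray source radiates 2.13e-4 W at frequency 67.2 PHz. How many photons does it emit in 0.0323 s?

1.55e11 photons

Total energy: E_total = P·t = 2.13e-4 × 0.0323 = 6.880e-6 J.
Per-photon energy: E = 4.453e-17 J.
N = E_total / E_photon = 1.55e11.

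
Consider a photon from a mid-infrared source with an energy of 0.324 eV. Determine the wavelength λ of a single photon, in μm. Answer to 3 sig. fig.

3.83 μm

(h = 6.62607015·10^-34 J·s, c = 2.99792458·10^8 m/s, 1 eV = 1.602176634·10^-19 J.)
In SI units: E = 0.324 eV = 5.1911·10^-20 J.
Apply λ = hc/E: λ = 3.827·10^-6 m.
Converting to μm: λ = 3.827 μm ≈ 3.83 μm.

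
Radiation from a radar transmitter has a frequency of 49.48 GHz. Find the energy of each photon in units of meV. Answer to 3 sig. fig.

0.205 meV

Take h = 6.62607015 × 10^-34 J·s, 1 eV = 1.602176634 × 10^-19 J.
First convert: f = 49.48 GHz = 4.948 × 10^10 Hz.
Since E = hf for a photon, E = 3.279 × 10^-23 J.
Converting to meV: E = 0.2046 meV ≈ 0.205 meV.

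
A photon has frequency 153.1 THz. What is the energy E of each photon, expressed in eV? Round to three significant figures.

0.633 eV

First convert: f = 153.1 THz = 1.531 × 10^14 Hz.
The photon relation is E = hf, giving E = 1.014 × 10^-19 J.
Converting to eV: E = 0.6332 eV ≈ 0.633 eV.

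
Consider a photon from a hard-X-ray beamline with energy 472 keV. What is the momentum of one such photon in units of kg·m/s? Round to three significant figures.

2.52·10^-22 kg·m/s

Convert to SI: E = 472 keV = 7.5623·10^-14 J.
For a photon p = E/c, so p = 2.523·10^-22 kg·m/s.
So p ≈ 2.52·10^-22 kg·m/s.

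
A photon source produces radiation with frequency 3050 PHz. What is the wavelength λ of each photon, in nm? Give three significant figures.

In SI units: f = 3050 PHz = 3.05 × 10^18 Hz.
For a photon λ = c/f, so λ = 9.829 × 10^-11 m.
Converting to nm: λ = 0.09829 nm ≈ 0.0983 nm.

0.0983 nm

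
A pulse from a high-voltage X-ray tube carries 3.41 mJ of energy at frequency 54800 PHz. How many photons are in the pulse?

Per-photon energy: E = 3.631 × 10^-14 J (from frequency = 54800 PHz).
N = E_total / E_photon = 0.00341 J / 3.631 × 10^-14 J = 9.39 × 10^10.

9.39 × 10^10 photons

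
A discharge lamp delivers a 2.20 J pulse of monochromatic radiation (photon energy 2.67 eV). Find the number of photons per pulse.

Per-photon energy: E = 4.278·10^-19 J (from energy = 2.67 eV).
N = E_total / E_photon = 2.20 J / 4.278·10^-19 J = 5.14·10^18.

5.14·10^18 photons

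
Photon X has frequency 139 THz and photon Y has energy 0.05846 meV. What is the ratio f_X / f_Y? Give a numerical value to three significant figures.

f_X = 1.390 × 10^14 Hz (from frequency = 139 THz, via f given directly).
f_Y = 1.414 × 10^10 Hz (from energy = 0.05846 meV, via f = E/h).
Ratio = 1.390 × 10^14 / 1.414 × 10^10 = 9830.

9830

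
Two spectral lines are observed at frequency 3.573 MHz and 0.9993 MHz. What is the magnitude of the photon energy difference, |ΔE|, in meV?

1.06e-5 meV

Using E = hf: E₁ = 2.3675e-27 J, E₂ = 6.6214e-28 J.
|ΔE| = |2.3675e-27 − 6.6214e-28| = 1.71e-27 J = 1.06e-5 meV.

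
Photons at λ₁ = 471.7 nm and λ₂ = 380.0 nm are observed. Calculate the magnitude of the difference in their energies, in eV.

Using E = hc/λ: E₁ = 4.2112e-19 J, E₂ = 5.2275e-19 J.
|ΔE| = |4.2112e-19 − 5.2275e-19| = 1.02e-19 J = 0.634 eV.

0.634 eV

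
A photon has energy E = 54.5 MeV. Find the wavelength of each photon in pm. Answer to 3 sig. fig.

In SI units: E = 54.5 MeV = 8.7319e-12 J.
For a photon λ = hc/E, so λ = 2.275e-14 m.
Converting to pm: λ = 0.02275 pm ≈ 0.0227 pm.

0.0227 pm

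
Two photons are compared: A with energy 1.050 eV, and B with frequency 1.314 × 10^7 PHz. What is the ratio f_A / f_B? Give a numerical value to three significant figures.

1.93 × 10^-8

f_A = 2.539 × 10^14 Hz (from energy = 1.050 eV, via f = E/h).
f_B = 1.314 × 10^22 Hz (from frequency = 1.314 × 10^7 PHz, via f given directly).
Ratio = 2.539 × 10^14 / 1.314 × 10^22 = 1.93 × 10^-8.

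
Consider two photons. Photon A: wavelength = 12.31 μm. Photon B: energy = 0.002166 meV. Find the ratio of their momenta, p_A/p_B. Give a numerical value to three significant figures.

4.65 × 10^4

p_A = 5.383 × 10^-29 kg·m/s (from wavelength = 12.31 μm, via p = h/λ).
p_B = 1.158 × 10^-33 kg·m/s (from energy = 0.002166 meV, via p = E/c).
Ratio = 5.383 × 10^-29 / 1.158 × 10^-33 = 4.65 × 10^4.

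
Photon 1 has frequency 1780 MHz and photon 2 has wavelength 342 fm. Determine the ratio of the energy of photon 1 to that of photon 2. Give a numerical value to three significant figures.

2.03e-12

E_1 = 1.179e-24 J (from frequency = 1780 MHz, via E = hf).
E_2 = 5.808e-13 J (from wavelength = 342 fm, via E = hc/λ).
Ratio = 1.179e-24 / 5.808e-13 = 2.03e-12.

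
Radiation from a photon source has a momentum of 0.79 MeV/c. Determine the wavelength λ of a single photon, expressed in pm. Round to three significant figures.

First convert: p = 0.79 MeV/c = 4.2220 × 10^-22 kg·m/s.
Since λ = h/p for a photon, λ = 1.569 × 10^-12 m.
Converting to pm: λ = 1.569 pm ≈ 1.57 pm.

1.57 pm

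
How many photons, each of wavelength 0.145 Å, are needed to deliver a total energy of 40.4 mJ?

Per-photon energy: E = 1.370 × 10^-14 J (from wavelength = 0.145 Å).
N = E_total / E_photon = 0.0404 J / 1.370 × 10^-14 J = 2.95 × 10^12.

2.95 × 10^12 photons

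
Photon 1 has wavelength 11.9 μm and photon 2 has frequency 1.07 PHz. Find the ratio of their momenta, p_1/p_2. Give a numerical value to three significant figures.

0.0235

p_1 = 5.568·10^-29 kg·m/s (from wavelength = 11.9 μm, via p = h/λ).
p_2 = 2.365·10^-27 kg·m/s (from frequency = 1.07 PHz, via p = hf/c).
Ratio = 5.568·10^-29 / 2.365·10^-27 = 0.0235.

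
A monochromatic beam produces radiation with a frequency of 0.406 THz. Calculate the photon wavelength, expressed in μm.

Convert to SI: f = 0.406 THz = 4.06·10^11 Hz.
Since λ = c/f for a photon, λ = 7.384·10^-4 m.
Converting to μm: λ = 738.4 μm ≈ 738 μm.

738 μm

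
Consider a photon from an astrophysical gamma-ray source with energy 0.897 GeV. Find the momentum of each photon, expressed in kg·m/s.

4.79e-19 kg·m/s

(c = 2.99792458e8 m/s, 1 eV = 1.602176634e-19 J.)
First convert: E = 0.897 GeV = 1.4372e-10 J.
For a photon p = E/c, so p = 4.794e-19 kg·m/s.
So p ≈ 4.79e-19 kg·m/s.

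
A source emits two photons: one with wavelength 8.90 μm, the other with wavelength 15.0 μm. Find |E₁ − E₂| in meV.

56.7 meV

Using E = hc/λ: E₁ = 2.232 × 10^-20 J, E₂ = 1.324 × 10^-20 J.
|ΔE| = |2.232 × 10^-20 − 1.324 × 10^-20| = 9.08 × 10^-21 J = 56.7 meV.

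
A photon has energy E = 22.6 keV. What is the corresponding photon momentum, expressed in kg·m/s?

1.21 × 10^-23 kg·m/s

Take c = 2.99792458 × 10^8 m/s, 1 eV = 1.602176634 × 10^-19 J.
Convert to SI: E = 22.6 keV = 3.6209 × 10^-15 J.
For a photon p = E/c, so p = 1.208 × 10^-23 kg·m/s.
So p ≈ 1.21 × 10^-23 kg·m/s.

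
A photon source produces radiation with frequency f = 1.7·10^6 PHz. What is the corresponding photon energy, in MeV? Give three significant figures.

7.03 MeV

In SI units: f = 1.7·10^6 PHz = 1.7·10^21 Hz.
For a photon E = hf, so E = 1.126·10^-12 J.
Converting to MeV: E = 7.031 MeV ≈ 7.03 MeV.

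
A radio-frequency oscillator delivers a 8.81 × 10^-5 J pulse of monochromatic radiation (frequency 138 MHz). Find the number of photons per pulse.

9.63 × 10^20 photons

Per-photon energy: E = 9.144 × 10^-26 J (from frequency = 138 MHz).
N = E_total / E_photon = 8.81 × 10^-5 J / 9.144 × 10^-26 J = 9.63 × 10^20.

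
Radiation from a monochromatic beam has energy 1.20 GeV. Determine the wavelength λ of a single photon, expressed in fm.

Take h = 6.62607015·10^-34 J·s, c = 2.99792458·10^8 m/s, 1 eV = 1.602176634·10^-19 J.
In SI units: E = 1.20 GeV = 1.9226·10^-10 J.
Apply λ = hc/E: λ = 1.033·10^-15 m.
Converting to fm: λ = 1.033 fm ≈ 1.03 fm.

1.03 fm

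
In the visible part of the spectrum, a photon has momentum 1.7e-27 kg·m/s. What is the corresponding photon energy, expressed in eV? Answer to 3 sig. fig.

3.18 eV

(c = 2.99792458e8 m/s, 1 eV = 1.602176634e-19 J.)
Since E = pc for a photon, E = 5.096e-19 J.
Converting to eV: E = 3.181 eV ≈ 3.18 eV.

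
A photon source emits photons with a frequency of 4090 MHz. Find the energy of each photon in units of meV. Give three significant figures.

(h = 6.62607015 × 10^-34 J·s, 1 eV = 1.602176634 × 10^-19 J.)
First convert: f = 4090 MHz = 4.09 × 10^9 Hz.
The photon relation is E = hf, giving E = 2.710 × 10^-24 J.
Converting to meV: E = 0.01691 meV ≈ 0.0169 meV.

0.0169 meV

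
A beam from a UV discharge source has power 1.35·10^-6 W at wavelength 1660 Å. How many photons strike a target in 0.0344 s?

3.88·10^10 photons

Total energy: E_total = P·t = 1.35·10^-6 × 0.0344 = 4.644·10^-8 J.
Per-photon energy: E = 1.197·10^-18 J.
N = E_total / E_photon = 3.88·10^10.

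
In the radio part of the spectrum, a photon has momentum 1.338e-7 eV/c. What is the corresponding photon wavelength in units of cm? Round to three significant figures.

Use h = 6.62607015e-34 J·s, c = 2.99792458e8 m/s, 1 eV = 1.602176634e-19 J.
Convert to SI: p = 1.338e-7 eV/c = 7.1507e-35 kg·m/s.
For a photon λ = h/p, so λ = 9.266 m.
Converting to cm: λ = 926.6 cm ≈ 927 cm.

927 cm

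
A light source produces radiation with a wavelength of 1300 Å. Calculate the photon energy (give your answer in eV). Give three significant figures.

Take h = 6.62607015 × 10^-34 J·s, c = 2.99792458 × 10^8 m/s, 1 eV = 1.602176634 × 10^-19 J.
Convert to SI: λ = 1300 Å = 1.30 × 10^-7 m.
For a photon E = hc/λ, so E = 1.528 × 10^-18 J.
Converting to eV: E = 9.537 eV ≈ 9.54 eV.

9.54 eV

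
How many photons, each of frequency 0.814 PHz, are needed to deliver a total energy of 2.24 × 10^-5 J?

Per-photon energy: E = 5.394 × 10^-19 J (from frequency = 0.814 PHz).
N = E_total / E_photon = 2.24 × 10^-5 J / 5.394 × 10^-19 J = 4.15 × 10^13.

4.15 × 10^13 photons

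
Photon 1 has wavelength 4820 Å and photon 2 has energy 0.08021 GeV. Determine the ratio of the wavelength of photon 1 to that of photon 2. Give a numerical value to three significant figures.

3.12 × 10^7

λ_1 = 4.820 × 10^-7 m (from wavelength = 4820 Å, via λ given directly).
λ_2 = 1.546 × 10^-14 m (from energy = 0.08021 GeV, via λ = hc/E).
Ratio = 4.820 × 10^-7 / 1.546 × 10^-14 = 3.12 × 10^7.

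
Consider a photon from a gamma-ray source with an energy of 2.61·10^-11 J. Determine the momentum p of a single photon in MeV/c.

163 MeV/c

Take c = 2.99792458·10^8 m/s, 1 eV = 1.602176634·10^-19 J.
Since p = E/c for a photon, p = 8.706·10^-20 kg·m/s.
Converting to MeV/c: p = 162.9 MeV/c ≈ 163 MeV/c.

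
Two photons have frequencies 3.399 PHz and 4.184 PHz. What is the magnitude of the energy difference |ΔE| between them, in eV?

Using E = hf: E₁ = 2.2522·10^-18 J, E₂ = 2.7723·10^-18 J.
|ΔE| = |2.2522·10^-18 − 2.7723·10^-18| = 5.20·10^-19 J = 3.25 eV.

3.25 eV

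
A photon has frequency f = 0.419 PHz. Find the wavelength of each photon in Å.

Use c = 2.99792458e8 m/s.
Convert to SI: f = 0.419 PHz = 4.19e14 Hz.
Since λ = c/f for a photon, λ = 7.155e-7 m.
Converting to Å: λ = 7155 Å ≈ 7150 Å.

7150 Å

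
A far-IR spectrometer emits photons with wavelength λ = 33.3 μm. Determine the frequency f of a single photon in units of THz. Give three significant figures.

9.00 THz

Take c = 2.99792458e8 m/s.
Convert to SI: λ = 33.3 μm = 3.33e-5 m.
The photon relation is f = c/λ, giving f = 9.003e12 Hz.
Converting to THz: f = 9.003 THz ≈ 9.00 THz.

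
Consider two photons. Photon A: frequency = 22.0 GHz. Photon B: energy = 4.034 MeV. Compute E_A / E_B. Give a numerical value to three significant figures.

2.26·10^-11

E_A = 1.458·10^-23 J (from frequency = 22.0 GHz, via E = hf).
E_B = 6.463·10^-13 J (from energy = 4.034 MeV, via E given directly).
Ratio = 1.458·10^-23 / 6.463·10^-13 = 2.26·10^-11.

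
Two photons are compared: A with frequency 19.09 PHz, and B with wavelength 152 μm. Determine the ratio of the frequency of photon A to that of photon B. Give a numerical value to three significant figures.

f_A = 1.909e16 Hz (from frequency = 19.09 PHz, via f given directly).
f_B = 1.972e12 Hz (from wavelength = 152 μm, via f = c/λ).
Ratio = 1.909e16 / 1.972e12 = 9680.

9680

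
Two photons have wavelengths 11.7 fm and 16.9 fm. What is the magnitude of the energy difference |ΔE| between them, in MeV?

Using E = hc/λ: E₁ = 1.698e-11 J, E₂ = 1.175e-11 J.
|ΔE| = |1.698e-11 − 1.175e-11| = 5.22e-12 J = 32.6 MeV.

32.6 MeV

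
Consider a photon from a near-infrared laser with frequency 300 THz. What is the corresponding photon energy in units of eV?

(h = 6.62607015 × 10^-34 J·s, 1 eV = 1.602176634 × 10^-19 J.)
In SI units: f = 300 THz = 3.00 × 10^14 Hz.
The photon relation is E = hf, giving E = 1.988 × 10^-19 J.
Converting to eV: E = 1.241 eV ≈ 1.24 eV.

1.24 eV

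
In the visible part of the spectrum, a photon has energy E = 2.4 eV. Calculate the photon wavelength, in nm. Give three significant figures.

517 nm

Take h = 6.62607015 × 10^-34 J·s, c = 2.99792458 × 10^8 m/s, 1 eV = 1.602176634 × 10^-19 J.
In SI units: E = 2.4 eV = 3.8452 × 10^-19 J.
Apply λ = hc/E: λ = 5.166 × 10^-7 m.
Converting to nm: λ = 516.6 nm ≈ 517 nm.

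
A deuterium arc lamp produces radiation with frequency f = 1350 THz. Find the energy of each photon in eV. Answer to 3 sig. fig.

5.58 eV

(h = 6.62607015e-34 J·s, 1 eV = 1.602176634e-19 J.)
First convert: f = 1350 THz = 1.35e15 Hz.
The photon relation is E = hf, giving E = 8.945e-19 J.
Converting to eV: E = 5.583 eV ≈ 5.58 eV.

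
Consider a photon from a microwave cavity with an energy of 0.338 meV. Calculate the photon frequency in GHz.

81.7 GHz

In SI units: E = 0.338 meV = 5.4154 × 10^-23 J.
Since f = E/h for a photon, f = 8.173 × 10^10 Hz.
Converting to GHz: f = 81.73 GHz ≈ 81.7 GHz.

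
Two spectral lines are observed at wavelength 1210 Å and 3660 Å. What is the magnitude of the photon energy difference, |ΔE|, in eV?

6.86 eV

Using E = hc/λ: E₁ = 1.642e-18 J, E₂ = 5.427e-19 J.
|ΔE| = |1.642e-18 − 5.427e-19| = 1.10e-18 J = 6.86 eV.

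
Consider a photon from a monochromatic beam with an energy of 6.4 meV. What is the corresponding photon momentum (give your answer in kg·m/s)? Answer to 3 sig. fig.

Convert to SI: E = 6.4 meV = 1.0254 × 10^-21 J.
Apply p = E/c: p = 3.420 × 10^-30 kg·m/s.
So p ≈ 3.42 × 10^-30 kg·m/s.

3.42 × 10^-30 kg·m/s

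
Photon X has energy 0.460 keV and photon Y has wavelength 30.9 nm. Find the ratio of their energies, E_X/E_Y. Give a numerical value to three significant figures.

E_X = 7.370 × 10^-17 J (from energy = 0.460 keV, via E given directly).
E_Y = 6.429 × 10^-18 J (from wavelength = 30.9 nm, via E = hc/λ).
Ratio = 7.370 × 10^-17 / 6.429 × 10^-18 = 11.5.

11.5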